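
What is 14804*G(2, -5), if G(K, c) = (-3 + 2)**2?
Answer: 14804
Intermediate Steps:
G(K, c) = 1 (G(K, c) = (-1)**2 = 1)
14804*G(2, -5) = 14804*1 = 14804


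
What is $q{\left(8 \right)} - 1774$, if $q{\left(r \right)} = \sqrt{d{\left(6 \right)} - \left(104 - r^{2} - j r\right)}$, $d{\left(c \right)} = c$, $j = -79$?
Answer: $-1774 + 3 i \sqrt{74} \approx -1774.0 + 25.807 i$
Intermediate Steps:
$q{\left(r \right)} = \sqrt{-98 + r^{2} - 79 r}$ ($q{\left(r \right)} = \sqrt{6 - \left(104 - r^{2} + 79 r\right)} = \sqrt{-98 + r^{2} - 79 r}$)
$q{\left(8 \right)} - 1774 = \sqrt{-98 + 8^{2} - 632} - 1774 = \sqrt{-98 + 64 - 632} - 1774 = \sqrt{-666} - 1774 = 3 i \sqrt{74} - 1774 = -1774 + 3 i \sqrt{74}$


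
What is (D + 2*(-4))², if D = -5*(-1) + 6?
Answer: 9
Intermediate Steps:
D = 11 (D = 5 + 6 = 11)
(D + 2*(-4))² = (11 + 2*(-4))² = (11 - 8)² = 3² = 9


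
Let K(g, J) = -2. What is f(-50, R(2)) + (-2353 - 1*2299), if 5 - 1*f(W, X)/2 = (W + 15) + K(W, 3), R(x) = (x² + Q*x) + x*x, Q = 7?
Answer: -4568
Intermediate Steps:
R(x) = 2*x² + 7*x (R(x) = (x² + 7*x) + x*x = (x² + 7*x) + x² = 2*x² + 7*x)
f(W, X) = -16 - 2*W (f(W, X) = 10 - 2*((W + 15) - 2) = 10 - 2*((15 + W) - 2) = 10 - 2*(13 + W) = 10 + (-26 - 2*W) = -16 - 2*W)
f(-50, R(2)) + (-2353 - 1*2299) = (-16 - 2*(-50)) + (-2353 - 1*2299) = (-16 + 100) + (-2353 - 2299) = 84 - 4652 = -4568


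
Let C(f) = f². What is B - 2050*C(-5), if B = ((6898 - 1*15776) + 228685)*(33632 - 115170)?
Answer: -17922674416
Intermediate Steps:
B = -17922623166 (B = ((6898 - 15776) + 228685)*(-81538) = (-8878 + 228685)*(-81538) = 219807*(-81538) = -17922623166)
B - 2050*C(-5) = -17922623166 - 2050*(-5)² = -17922623166 - 2050*25 = -17922623166 - 1*51250 = -17922623166 - 51250 = -17922674416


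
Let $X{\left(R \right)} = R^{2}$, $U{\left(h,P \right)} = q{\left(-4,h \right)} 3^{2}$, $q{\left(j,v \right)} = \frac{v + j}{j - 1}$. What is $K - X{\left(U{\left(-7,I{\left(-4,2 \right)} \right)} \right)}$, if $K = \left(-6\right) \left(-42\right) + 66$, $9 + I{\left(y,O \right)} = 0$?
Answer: $- \frac{1851}{25} \approx -74.04$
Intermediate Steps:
$q{\left(j,v \right)} = \frac{j + v}{-1 + j}$
$I{\left(y,O \right)} = -9$ ($I{\left(y,O \right)} = -9 + 0 = -9$)
$U{\left(h,P \right)} = \frac{36}{5} - \frac{9 h}{5}$ ($U{\left(h,P \right)} = \frac{-4 + h}{-1 - 4} \cdot 3^{2} = \frac{-4 + h}{-5} \cdot 9 = - \frac{-4 + h}{5} \cdot 9 = \left(\frac{4}{5} - \frac{h}{5}\right) 9 = \frac{36}{5} - \frac{9 h}{5}$)
$K = 318$ ($K = 252 + 66 = 318$)
$K - X{\left(U{\left(-7,I{\left(-4,2 \right)} \right)} \right)} = 318 - \left(\frac{36}{5} - - \frac{63}{5}\right)^{2} = 318 - \left(\frac{36}{5} + \frac{63}{5}\right)^{2} = 318 - \left(\frac{99}{5}\right)^{2} = 318 - \frac{9801}{25} = - \frac{1851}{25}$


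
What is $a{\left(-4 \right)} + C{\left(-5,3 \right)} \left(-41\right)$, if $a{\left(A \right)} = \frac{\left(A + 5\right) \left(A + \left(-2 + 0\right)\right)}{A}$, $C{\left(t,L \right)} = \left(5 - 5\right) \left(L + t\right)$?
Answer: $\frac{3}{2} \approx 1.5$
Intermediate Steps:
$C{\left(t,L \right)} = 0$ ($C{\left(t,L \right)} = 0 \left(L + t\right) = 0$)
$a{\left(A \right)} = \frac{\left(-2 + A\right) \left(5 + A\right)}{A}$ ($a{\left(A \right)} = \frac{\left(5 + A\right) \left(A - 2\right)}{A} = \frac{\left(5 + A\right) \left(-2 + A\right)}{A} = \frac{\left(-2 + A\right) \left(5 + A\right)}{A}$)
$a{\left(-4 \right)} + C{\left(-5,3 \right)} \left(-41\right) = \left(3 - 4 - \frac{10}{-4}\right) + 0 \left(-41\right) = \left(3 - 4 - - \frac{5}{2}\right) + 0 = \left(3 - 4 + \frac{5}{2}\right) + 0 = \frac{3}{2} + 0 = \frac{3}{2}$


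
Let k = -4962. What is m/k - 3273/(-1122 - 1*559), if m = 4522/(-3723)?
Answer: 1778572120/913352859 ≈ 1.9473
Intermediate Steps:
m = -266/219 (m = 4522*(-1/3723) = -266/219 ≈ -1.2146)
m/k - 3273/(-1122 - 1*559) = -266/219/(-4962) - 3273/(-1122 - 1*559) = -266/219*(-1/4962) - 3273/(-1122 - 559) = 133/543339 - 3273/(-1681) = 133/543339 - 3273*(-1/1681) = 133/543339 + 3273/1681 = 1778572120/913352859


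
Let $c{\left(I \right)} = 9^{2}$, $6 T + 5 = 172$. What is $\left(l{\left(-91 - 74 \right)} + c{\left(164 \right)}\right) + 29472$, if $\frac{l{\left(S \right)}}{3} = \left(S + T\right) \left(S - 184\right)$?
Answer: $\frac{346333}{2} \approx 1.7317 \cdot 10^{5}$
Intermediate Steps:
$T = \frac{167}{6}$ ($T = - \frac{5}{6} + \frac{1}{6} \cdot 172 = - \frac{5}{6} + \frac{86}{3} = \frac{167}{6} \approx 27.833$)
$l{\left(S \right)} = 3 \left(-184 + S\right) \left(\frac{167}{6} + S\right)$ ($l{\left(S \right)} = 3 \left(S + \frac{167}{6}\right) \left(S - 184\right) = 3 \left(\frac{167}{6} + S\right) \left(-184 + S\right) = 3 \left(-184 + S\right) \left(\frac{167}{6} + S\right)$)
$c{\left(I \right)} = 81$
$\left(l{\left(-91 - 74 \right)} + c{\left(164 \right)}\right) + 29472 = \left(\left(-15364 + 3 \left(-91 - 74\right)^{2} - \frac{937 \left(-91 - 74\right)}{2}\right) + 81\right) + 29472 = \left(\left(-15364 + 3 \left(-165\right)^{2} - - \frac{154605}{2}\right) + 81\right) + 29472 = \left(\left(-15364 + 3 \cdot 27225 + \frac{154605}{2}\right) + 81\right) + 29472 = \left(\left(-15364 + 81675 + \frac{154605}{2}\right) + 81\right) + 29472 = \left(\frac{287227}{2} + 81\right) + 29472 = \frac{287389}{2} + 29472 = \frac{346333}{2}$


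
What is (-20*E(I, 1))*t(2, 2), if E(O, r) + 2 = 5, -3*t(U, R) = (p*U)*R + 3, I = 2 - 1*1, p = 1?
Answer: 140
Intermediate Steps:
I = 1 (I = 2 - 1 = 1)
t(U, R) = -1 - R*U/3 (t(U, R) = -((1*U)*R + 3)/3 = -(U*R + 3)/3 = -(R*U + 3)/3 = -(3 + R*U)/3 = -1 - R*U/3)
E(O, r) = 3 (E(O, r) = -2 + 5 = 3)
(-20*E(I, 1))*t(2, 2) = (-20*3)*(-1 - ⅓*2*2) = -60*(-1 - 4/3) = -60*(-7/3) = 140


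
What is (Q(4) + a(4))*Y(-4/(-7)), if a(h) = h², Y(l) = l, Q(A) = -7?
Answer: 36/7 ≈ 5.1429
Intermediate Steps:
(Q(4) + a(4))*Y(-4/(-7)) = (-7 + 4²)*(-4/(-7)) = (-7 + 16)*(-4*(-⅐)) = 9*(4/7) = 36/7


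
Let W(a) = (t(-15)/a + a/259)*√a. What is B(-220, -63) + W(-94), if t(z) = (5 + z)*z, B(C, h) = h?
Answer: -63 - 23843*I*√94/12173 ≈ -63.0 - 18.99*I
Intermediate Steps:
t(z) = z*(5 + z)
W(a) = √a*(150/a + a/259) (W(a) = ((-15*(5 - 15))/a + a/259)*√a = ((-15*(-10))/a + a*(1/259))*√a = (150/a + a/259)*√a = √a*(150/a + a/259))
B(-220, -63) + W(-94) = -63 + (38850 + (-94)²)/(259*√(-94)) = -63 + (-I*√94/94)*(38850 + 8836)/259 = -63 + (1/259)*(-I*√94/94)*47686 = -63 - 23843*I*√94/12173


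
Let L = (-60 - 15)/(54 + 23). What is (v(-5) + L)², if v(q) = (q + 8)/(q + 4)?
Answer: 93636/5929 ≈ 15.793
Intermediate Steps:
L = -75/77 ≈ -0.97403
v(q) = (8 + q)/(4 + q)
(v(-5) + L)² = ((8 - 5)/(4 - 5) - 75/77)² = (3/(-1) - 75/77)² = (-1*3 - 75/77)² = (-3 - 75/77)² = (-306/77)² = 93636/5929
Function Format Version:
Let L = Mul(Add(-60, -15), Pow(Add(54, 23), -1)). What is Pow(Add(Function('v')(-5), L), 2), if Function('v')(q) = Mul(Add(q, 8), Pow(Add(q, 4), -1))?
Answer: Rational(93636, 5929) ≈ 15.793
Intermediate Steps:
L = Rational(-75, 77) (L = Mul(-75, Pow(77, -1)) = Mul(-75, Rational(1, 77)) = Rational(-75, 77) ≈ -0.97403)
Function('v')(q) = Mul(Pow(Add(4, q), -1), Add(8, q)) (Function('v')(q) = Mul(Add(8, q), Pow(Add(4, q), -1)) = Mul(Pow(Add(4, q), -1), Add(8, q)))
Pow(Add(Function('v')(-5), L), 2) = Pow(Add(Mul(Pow(Add(4, -5), -1), Add(8, -5)), Rational(-75, 77)), 2) = Pow(Add(Mul(Pow(-1, -1), 3), Rational(-75, 77)), 2) = Pow(Add(Mul(-1, 3), Rational(-75, 77)), 2) = Pow(Add(-3, Rational(-75, 77)), 2) = Pow(Rational(-306, 77), 2) = Rational(93636, 5929)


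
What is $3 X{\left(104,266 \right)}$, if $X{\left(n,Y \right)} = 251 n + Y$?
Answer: $79110$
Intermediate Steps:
$X{\left(n,Y \right)} = Y + 251 n$
$3 X{\left(104,266 \right)} = 3 \left(266 + 251 \cdot 104\right) = 3 \left(266 + 26104\right) = 3 \cdot 26370 = 79110$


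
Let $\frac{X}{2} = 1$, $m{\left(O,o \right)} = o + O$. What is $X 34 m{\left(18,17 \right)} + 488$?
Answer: $2868$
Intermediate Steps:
$m{\left(O,o \right)} = O + o$
$X = 2$ ($X = 2 \cdot 1 = 2$)
$X 34 m{\left(18,17 \right)} + 488 = 2 \cdot 34 \left(18 + 17\right) + 488 = 68 \cdot 35 + 488 = 2380 + 488 = 2868$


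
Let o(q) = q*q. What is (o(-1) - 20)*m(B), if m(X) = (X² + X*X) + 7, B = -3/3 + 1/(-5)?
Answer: -4693/25 ≈ -187.72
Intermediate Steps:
B = -6/5 (B = -3*⅓ + 1*(-⅕) = -1 - ⅕ = -6/5 ≈ -1.2000)
o(q) = q²
m(X) = 7 + 2*X² (m(X) = (X² + X²) + 7 = 2*X² + 7 = 7 + 2*X²)
(o(-1) - 20)*m(B) = ((-1)² - 20)*(7 + 2*(-6/5)²) = (1 - 20)*(7 + 2*(36/25)) = -19*(7 + 72/25) = -19*247/25 = -4693/25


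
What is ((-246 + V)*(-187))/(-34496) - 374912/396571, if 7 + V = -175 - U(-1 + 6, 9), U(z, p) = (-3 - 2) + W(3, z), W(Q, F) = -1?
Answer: -287194599/88831904 ≈ -3.2330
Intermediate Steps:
U(z, p) = -6 (U(z, p) = (-3 - 2) - 1 = -5 - 1 = -6)
V = -176 (V = -7 + (-175 - 1*(-6)) = -7 + (-175 + 6) = -7 - 169 = -176)
((-246 + V)*(-187))/(-34496) - 374912/396571 = ((-246 - 176)*(-187))/(-34496) - 374912/396571 = -422*(-187)*(-1/34496) - 374912*1/396571 = 78914*(-1/34496) - 374912/396571 = -3587/1568 - 374912/396571 = -287194599/88831904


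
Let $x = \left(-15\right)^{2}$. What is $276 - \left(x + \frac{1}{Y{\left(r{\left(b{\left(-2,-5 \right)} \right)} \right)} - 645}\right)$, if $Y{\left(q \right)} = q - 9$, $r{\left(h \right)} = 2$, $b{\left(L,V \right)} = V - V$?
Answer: $\frac{33253}{652} \approx 51.002$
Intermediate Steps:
$b{\left(L,V \right)} = 0$
$x = 225$
$Y{\left(q \right)} = -9 + q$ ($Y{\left(q \right)} = q - 9 = -9 + q$)
$276 - \left(x + \frac{1}{Y{\left(r{\left(b{\left(-2,-5 \right)} \right)} \right)} - 645}\right) = 276 - \left(225 + \frac{1}{\left(-9 + 2\right) - 645}\right) = 276 - \left(225 + \frac{1}{-7 - 645}\right) = 276 - \left(225 + \frac{1}{-652}\right) = 276 - \left(225 - \frac{1}{652}\right) = 276 - \frac{146699}{652} = \frac{33253}{652}$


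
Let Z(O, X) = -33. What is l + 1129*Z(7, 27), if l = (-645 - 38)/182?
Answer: -6781457/182 ≈ -37261.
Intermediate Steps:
l = -683/182 (l = -683*1/182 = -683/182 ≈ -3.7527)
l + 1129*Z(7, 27) = -683/182 + 1129*(-33) = -683/182 - 37257 = -6781457/182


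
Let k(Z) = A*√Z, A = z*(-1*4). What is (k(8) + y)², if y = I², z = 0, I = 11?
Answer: 14641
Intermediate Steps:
y = 121 (y = 11² = 121)
A = 0 (A = 0*(-1*4) = 0*(-4) = 0)
k(Z) = 0 (k(Z) = 0*√Z = 0)
(k(8) + y)² = (0 + 121)² = 121² = 14641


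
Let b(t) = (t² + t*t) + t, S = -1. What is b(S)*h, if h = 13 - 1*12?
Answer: 1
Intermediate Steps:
b(t) = t + 2*t² (b(t) = (t² + t²) + t = 2*t² + t = t + 2*t²)
h = 1 (h = 13 - 12 = 1)
b(S)*h = -(1 + 2*(-1))*1 = -(1 - 2)*1 = -1*(-1)*1 = 1*1 = 1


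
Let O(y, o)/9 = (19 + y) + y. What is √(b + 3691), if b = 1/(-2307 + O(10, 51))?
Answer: √3530381955/978 ≈ 60.754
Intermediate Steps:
O(y, o) = 171 + 18*y (O(y, o) = 9*((19 + y) + y) = 9*(19 + 2*y) = 171 + 18*y)
b = -1/1956 (b = 1/(-2307 + (171 + 18*10)) = 1/(-2307 + (171 + 180)) = 1/(-2307 + 351) = 1/(-1956) = -1/1956 ≈ -0.00051125)
√(b + 3691) = √(-1/1956 + 3691) = √(7219595/1956) = √3530381955/978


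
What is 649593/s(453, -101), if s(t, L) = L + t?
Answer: 649593/352 ≈ 1845.4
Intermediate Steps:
649593/s(453, -101) = 649593/(-101 + 453) = 649593/352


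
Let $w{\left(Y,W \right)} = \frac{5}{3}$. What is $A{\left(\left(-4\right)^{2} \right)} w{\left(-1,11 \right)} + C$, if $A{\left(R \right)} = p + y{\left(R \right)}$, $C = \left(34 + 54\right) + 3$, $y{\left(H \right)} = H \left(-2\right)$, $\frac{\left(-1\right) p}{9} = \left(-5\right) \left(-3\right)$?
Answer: $- \frac{562}{3} \approx -187.33$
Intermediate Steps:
$p = -135$ ($p = - 9 \left(\left(-5\right) \left(-3\right)\right) = \left(-9\right) 15 = -135$)
$w{\left(Y,W \right)} = \frac{5}{3}$ ($w{\left(Y,W \right)} = 5 \cdot \frac{1}{3} = \frac{5}{3}$)
$y{\left(H \right)} = - 2 H$
$C = 91$ ($C = 88 + 3 = 91$)
$A{\left(R \right)} = -135 - 2 R$
$A{\left(\left(-4\right)^{2} \right)} w{\left(-1,11 \right)} + C = \left(-135 - 2 \left(-4\right)^{2}\right) \frac{5}{3} + 91 = \left(-135 - 32\right) \frac{5}{3} + 91 = \left(-167\right) \frac{5}{3} + 91 = - \frac{835}{3} + 91 = - \frac{562}{3}$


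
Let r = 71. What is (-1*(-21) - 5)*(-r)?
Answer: -1136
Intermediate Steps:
(-1*(-21) - 5)*(-r) = (-1*(-21) - 5)*(-1*71) = (21 - 5)*(-71) = 16*(-71) = -1136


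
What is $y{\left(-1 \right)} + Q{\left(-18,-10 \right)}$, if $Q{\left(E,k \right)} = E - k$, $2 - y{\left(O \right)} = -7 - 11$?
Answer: $12$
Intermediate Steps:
$y{\left(O \right)} = 20$ ($y{\left(O \right)} = 2 - \left(-7 - 11\right) = 2 - -18 = 2 + 18 = 20$)
$y{\left(-1 \right)} + Q{\left(-18,-10 \right)} = 20 - 8 = 12$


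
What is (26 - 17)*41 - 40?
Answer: 329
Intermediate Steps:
(26 - 17)*41 - 40 = 9*41 - 40 = 369 - 40 = 329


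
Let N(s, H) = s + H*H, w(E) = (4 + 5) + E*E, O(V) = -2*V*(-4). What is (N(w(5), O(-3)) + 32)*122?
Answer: 78324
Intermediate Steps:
O(V) = 8*V
w(E) = 9 + E**2
N(s, H) = s + H**2
(N(w(5), O(-3)) + 32)*122 = (((9 + 5**2) + (8*(-3))**2) + 32)*122 = (((9 + 25) + (-24)**2) + 32)*122 = ((34 + 576) + 32)*122 = (610 + 32)*122 = 642*122 = 78324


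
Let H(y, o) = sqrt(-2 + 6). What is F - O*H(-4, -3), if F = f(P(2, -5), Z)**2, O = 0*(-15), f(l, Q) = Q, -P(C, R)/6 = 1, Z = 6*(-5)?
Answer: 900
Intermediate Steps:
Z = -30
P(C, R) = -6 (P(C, R) = -6*1 = -6)
H(y, o) = 2 (H(y, o) = sqrt(4) = 2)
O = 0
F = 900 (F = (-30)**2 = 900)
F - O*H(-4, -3) = 900 - 0*2 = 900 - 1*0 = 900 + 0 = 900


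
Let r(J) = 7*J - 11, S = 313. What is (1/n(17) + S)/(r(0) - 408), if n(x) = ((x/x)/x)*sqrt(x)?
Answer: -313/419 - sqrt(17)/419 ≈ -0.75686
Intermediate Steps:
r(J) = -11 + 7*J
n(x) = 1/sqrt(x) (n(x) = (1/x)*sqrt(x) = sqrt(x)/x = 1/sqrt(x))
(1/n(17) + S)/(r(0) - 408) = (1/(1/sqrt(17)) + 313)/((-11 + 7*0) - 408) = (1/(sqrt(17)/17) + 313)/((-11 + 0) - 408) = (sqrt(17) + 313)/(-11 - 408) = (313 + sqrt(17))/(-419) = (313 + sqrt(17))*(-1/419) = -313/419 - sqrt(17)/419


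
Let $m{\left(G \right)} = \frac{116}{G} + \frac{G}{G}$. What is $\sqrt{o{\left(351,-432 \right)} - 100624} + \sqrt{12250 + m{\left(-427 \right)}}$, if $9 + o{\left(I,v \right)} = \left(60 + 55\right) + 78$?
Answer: $\frac{9 \sqrt{27576087}}{427} + 18 i \sqrt{310} \approx 110.68 + 316.92 i$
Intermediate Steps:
$m{\left(G \right)} = 1 + \frac{116}{G}$ ($m{\left(G \right)} = \frac{116}{G} + 1 = 1 + \frac{116}{G}$)
$o{\left(I,v \right)} = 184$ ($o{\left(I,v \right)} = -9 + \left(\left(60 + 55\right) + 78\right) = -9 + \left(115 + 78\right) = -9 + 193 = 184$)
$\sqrt{o{\left(351,-432 \right)} - 100624} + \sqrt{12250 + m{\left(-427 \right)}} = \sqrt{184 - 100624} + \sqrt{12250 + \frac{116 - 427}{-427}} = \sqrt{-100440} + \sqrt{12250 - - \frac{311}{427}} = 18 i \sqrt{310} + \sqrt{12250 + \frac{311}{427}} = 18 i \sqrt{310} + \sqrt{\frac{5231061}{427}} = 18 i \sqrt{310} + \frac{9 \sqrt{27576087}}{427} = \frac{9 \sqrt{27576087}}{427} + 18 i \sqrt{310}$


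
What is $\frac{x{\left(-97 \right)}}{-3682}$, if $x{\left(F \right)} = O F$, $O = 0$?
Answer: $0$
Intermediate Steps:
$x{\left(F \right)} = 0$ ($x{\left(F \right)} = 0 F = 0$)
$\frac{x{\left(-97 \right)}}{-3682} = \frac{0}{-3682} = 0 \left(- \frac{1}{3682}\right) = 0$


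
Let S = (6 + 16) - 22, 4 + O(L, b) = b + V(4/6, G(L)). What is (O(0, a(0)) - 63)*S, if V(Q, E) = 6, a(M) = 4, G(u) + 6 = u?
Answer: 0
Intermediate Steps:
G(u) = -6 + u
O(L, b) = 2 + b (O(L, b) = -4 + (b + 6) = -4 + (6 + b) = 2 + b)
S = 0 (S = 22 - 22 = 0)
(O(0, a(0)) - 63)*S = ((2 + 4) - 63)*0 = (6 - 63)*0 = -57*0 = 0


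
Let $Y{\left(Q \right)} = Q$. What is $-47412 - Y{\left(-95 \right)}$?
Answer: $-47317$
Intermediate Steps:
$-47412 - Y{\left(-95 \right)} = -47412 - -95 = -47412 + 95 = -47317$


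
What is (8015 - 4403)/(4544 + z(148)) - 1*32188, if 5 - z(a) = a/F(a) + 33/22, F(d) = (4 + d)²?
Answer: -281813180604/8755441 ≈ -32187.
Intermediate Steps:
z(a) = 7/2 - a/(4 + a)² (z(a) = 5 - (a/((4 + a)²) + 33/22) = 5 - (a/(4 + a)² + 33*(1/22)) = 5 - (a/(4 + a)² + 3/2) = 5 - (3/2 + a/(4 + a)²) = 5 + (-3/2 - a/(4 + a)²) = 7/2 - a/(4 + a)²)
(8015 - 4403)/(4544 + z(148)) - 1*32188 = (8015 - 4403)/(4544 + (7/2 - 1*148/(4 + 148)²)) - 1*32188 = 3612/(4544 + (7/2 - 1*148/152²)) - 32188 = 3612/(4544 + (7/2 - 1*148*1/23104)) - 32188 = 3612/(4544 + (7/2 - 37/5776)) - 32188 = 3612/(4544 + 20179/5776) - 32188 = 3612/(26266323/5776) - 32188 = 3612*(5776/26266323) - 32188 = 6954304/8755441 - 32188 = -281813180604/8755441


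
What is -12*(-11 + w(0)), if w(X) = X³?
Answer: 132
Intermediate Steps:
-12*(-11 + w(0)) = -12*(-11 + 0³) = -12*(-11 + 0) = -12*(-11) = 132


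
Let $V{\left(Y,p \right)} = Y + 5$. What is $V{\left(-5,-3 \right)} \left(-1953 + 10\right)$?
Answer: $0$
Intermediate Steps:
$V{\left(Y,p \right)} = 5 + Y$
$V{\left(-5,-3 \right)} \left(-1953 + 10\right) = \left(5 - 5\right) \left(-1953 + 10\right) = 0 \left(-1943\right) = 0$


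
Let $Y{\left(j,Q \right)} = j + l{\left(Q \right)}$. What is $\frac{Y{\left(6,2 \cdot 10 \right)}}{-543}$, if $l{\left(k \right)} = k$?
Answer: $- \frac{26}{543} \approx -0.047882$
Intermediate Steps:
$Y{\left(j,Q \right)} = Q + j$ ($Y{\left(j,Q \right)} = j + Q = Q + j$)
$\frac{Y{\left(6,2 \cdot 10 \right)}}{-543} = \frac{2 \cdot 10 + 6}{-543} = \left(20 + 6\right) \left(- \frac{1}{543}\right) = 26 \left(- \frac{1}{543}\right) = - \frac{26}{543}$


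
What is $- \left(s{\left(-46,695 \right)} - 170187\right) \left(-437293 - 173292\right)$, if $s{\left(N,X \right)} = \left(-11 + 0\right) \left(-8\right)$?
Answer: $-103859897915$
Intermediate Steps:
$s{\left(N,X \right)} = 88$ ($s{\left(N,X \right)} = \left(-11\right) \left(-8\right) = 88$)
$- \left(s{\left(-46,695 \right)} - 170187\right) \left(-437293 - 173292\right) = - \left(88 - 170187\right) \left(-437293 - 173292\right) = - \left(-170099\right) \left(-610585\right) = \left(-1\right) 103859897915 = -103859897915$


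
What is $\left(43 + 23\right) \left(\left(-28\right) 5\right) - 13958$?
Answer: $-23198$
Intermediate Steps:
$\left(43 + 23\right) \left(\left(-28\right) 5\right) - 13958 = 66 \left(-140\right) - 13958 = -9240 - 13958 = -23198$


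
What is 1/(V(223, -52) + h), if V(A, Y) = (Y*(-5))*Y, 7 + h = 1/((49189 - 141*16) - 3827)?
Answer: -43106/583094861 ≈ -7.3926e-5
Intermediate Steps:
h = -301741/43106 (h = -7 + 1/((49189 - 141*16) - 3827) = -7 + 1/((49189 - 2256) - 3827) = -7 + 1/(46933 - 3827) = -7 + 1/43106 = -301741/43106 ≈ -7.0000)
V(A, Y) = -5*Y² (V(A, Y) = (-5*Y)*Y = -5*Y²)
1/(V(223, -52) + h) = 1/(-5*(-52)² - 301741/43106) = 1/(-5*2704 - 301741/43106) = 1/(-13520 - 301741/43106) = 1/(-583094861/43106) = -43106/583094861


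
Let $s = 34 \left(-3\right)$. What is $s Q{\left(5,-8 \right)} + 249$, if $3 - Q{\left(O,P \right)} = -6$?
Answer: $-669$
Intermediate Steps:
$Q{\left(O,P \right)} = 9$ ($Q{\left(O,P \right)} = 3 - -6 = 3 + 6 = 9$)
$s = -102$
$s Q{\left(5,-8 \right)} + 249 = \left(-102\right) 9 + 249 = -918 + 249 = -669$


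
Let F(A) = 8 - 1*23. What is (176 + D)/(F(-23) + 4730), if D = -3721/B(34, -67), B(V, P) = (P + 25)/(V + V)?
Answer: 26042/19803 ≈ 1.3151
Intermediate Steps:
F(A) = -15 (F(A) = 8 - 23 = -15)
B(V, P) = (25 + P)/(2*V) (B(V, P) = (25 + P)/((2*V)) = (25 + P)*(1/(2*V)) = (25 + P)/(2*V))
D = 126514/21 (D = -3721*68/(25 - 67) = -3721/((½)*(1/34)*(-42)) = -3721/(-21/34) = -3721*(-34/21) = 126514/21 ≈ 6024.5)
(176 + D)/(F(-23) + 4730) = (176 + 126514/21)/(-15 + 4730) = (130210/21)/4715 = (130210/21)*(1/4715) = 26042/19803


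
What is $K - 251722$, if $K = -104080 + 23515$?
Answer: $-332287$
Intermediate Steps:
$K = -80565$
$K - 251722 = -80565 - 251722 = -332287$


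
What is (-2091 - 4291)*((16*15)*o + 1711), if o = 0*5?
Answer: -10919602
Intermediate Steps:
o = 0
(-2091 - 4291)*((16*15)*o + 1711) = (-2091 - 4291)*((16*15)*0 + 1711) = -6382*(240*0 + 1711) = -6382*(0 + 1711) = -6382*1711 = -10919602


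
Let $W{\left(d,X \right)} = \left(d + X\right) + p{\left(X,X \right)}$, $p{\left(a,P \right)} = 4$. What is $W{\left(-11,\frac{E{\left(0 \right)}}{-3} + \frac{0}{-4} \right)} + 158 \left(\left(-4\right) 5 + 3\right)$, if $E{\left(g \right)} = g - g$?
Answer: $-2693$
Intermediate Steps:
$E{\left(g \right)} = 0$
$W{\left(d,X \right)} = 4 + X + d$ ($W{\left(d,X \right)} = \left(d + X\right) + 4 = \left(X + d\right) + 4 = 4 + X + d$)
$W{\left(-11,\frac{E{\left(0 \right)}}{-3} + \frac{0}{-4} \right)} + 158 \left(\left(-4\right) 5 + 3\right) = \left(4 + \left(\frac{0}{-3} + \frac{0}{-4}\right) - 11\right) + 158 \left(\left(-4\right) 5 + 3\right) = \left(4 + \left(0 \left(- \frac{1}{3}\right) + 0 \left(- \frac{1}{4}\right)\right) - 11\right) + 158 \left(-20 + 3\right) = \left(4 + \left(0 + 0\right) - 11\right) + 158 \left(-17\right) = \left(4 + 0 - 11\right) - 2686 = -7 - 2686 = -2693$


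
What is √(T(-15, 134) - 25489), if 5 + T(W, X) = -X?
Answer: 2*I*√6407 ≈ 160.09*I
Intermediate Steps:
T(W, X) = -5 - X
√(T(-15, 134) - 25489) = √((-5 - 1*134) - 25489) = √((-5 - 134) - 25489) = √(-139 - 25489) = √(-25628) = 2*I*√6407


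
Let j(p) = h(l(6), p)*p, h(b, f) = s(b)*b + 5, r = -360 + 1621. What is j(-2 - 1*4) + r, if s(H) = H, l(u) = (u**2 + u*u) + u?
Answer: -35273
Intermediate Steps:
l(u) = u + 2*u**2 (l(u) = (u**2 + u**2) + u = 2*u**2 + u = u + 2*u**2)
r = 1261
h(b, f) = 5 + b**2 (h(b, f) = b*b + 5 = b**2 + 5 = 5 + b**2)
j(p) = 6089*p (j(p) = (5 + (6*(1 + 2*6))**2)*p = (5 + (6*(1 + 12))**2)*p = (5 + (6*13)**2)*p = (5 + 78**2)*p = (5 + 6084)*p = 6089*p)
j(-2 - 1*4) + r = 6089*(-2 - 1*4) + 1261 = 6089*(-2 - 4) + 1261 = 6089*(-6) + 1261 = -36534 + 1261 = -35273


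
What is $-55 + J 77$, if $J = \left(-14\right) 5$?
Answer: $-5445$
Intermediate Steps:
$J = -70$
$-55 + J 77 = -55 - 5390 = -5445$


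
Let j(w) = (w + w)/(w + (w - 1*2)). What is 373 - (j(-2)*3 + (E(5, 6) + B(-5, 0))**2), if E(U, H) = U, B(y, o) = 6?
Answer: 250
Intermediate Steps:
j(w) = 2*w/(-2 + 2*w) (j(w) = (2*w)/(w + (w - 2)) = (2*w)/(w + (-2 + w)) = (2*w)/(-2 + 2*w) = 2*w/(-2 + 2*w))
373 - (j(-2)*3 + (E(5, 6) + B(-5, 0))**2) = 373 - (-2/(-1 - 2)*3 + (5 + 6)**2) = 373 - (-2/(-3)*3 + 11**2) = 373 - (-2*(-1/3)*3 + 121) = 373 - ((2/3)*3 + 121) = 373 - (2 + 121) = 373 - 1*123 = 373 - 123 = 250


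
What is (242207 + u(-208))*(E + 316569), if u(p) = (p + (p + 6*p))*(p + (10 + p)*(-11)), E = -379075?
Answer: 189760277738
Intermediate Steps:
u(p) = 8*p*(-110 - 10*p) (u(p) = (p + 7*p)*(p + (-110 - 11*p)) = (8*p)*(-110 - 10*p) = 8*p*(-110 - 10*p))
(242207 + u(-208))*(E + 316569) = (242207 - 80*(-208)*(11 - 208))*(-379075 + 316569) = (242207 - 80*(-208)*(-197))*(-62506) = (242207 - 3278080)*(-62506) = -3035873*(-62506) = 189760277738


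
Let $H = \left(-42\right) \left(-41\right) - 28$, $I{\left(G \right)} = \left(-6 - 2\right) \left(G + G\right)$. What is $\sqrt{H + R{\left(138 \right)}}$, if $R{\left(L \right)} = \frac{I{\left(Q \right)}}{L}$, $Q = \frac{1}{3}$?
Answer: $\frac{5 \sqrt{322598}}{69} \approx 41.158$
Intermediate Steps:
$Q = \frac{1}{3} \approx 0.33333$
$I{\left(G \right)} = - 16 G$ ($I{\left(G \right)} = - 8 \cdot 2 G = - 16 G$)
$H = 1694$ ($H = 1722 - 28 = 1694$)
$R{\left(L \right)} = - \frac{16}{3 L}$ ($R{\left(L \right)} = \frac{\left(-16\right) \frac{1}{3}}{L} = - \frac{16}{3 L}$)
$\sqrt{H + R{\left(138 \right)}} = \sqrt{1694 - \frac{16}{3 \cdot 138}} = \sqrt{1694 - \frac{8}{207}} = \sqrt{\frac{350650}{207}} = \frac{5 \sqrt{322598}}{69}$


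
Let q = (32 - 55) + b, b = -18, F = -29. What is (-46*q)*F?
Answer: -54694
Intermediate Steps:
q = -41 (q = (32 - 55) - 18 = -23 - 18 = -41)
(-46*q)*F = -46*(-41)*(-29) = 1886*(-29) = -54694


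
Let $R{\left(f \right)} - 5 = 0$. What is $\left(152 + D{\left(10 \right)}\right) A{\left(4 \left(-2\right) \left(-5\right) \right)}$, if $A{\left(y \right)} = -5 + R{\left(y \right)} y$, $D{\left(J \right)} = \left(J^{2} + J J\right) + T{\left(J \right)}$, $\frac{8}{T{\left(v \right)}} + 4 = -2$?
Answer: $68380$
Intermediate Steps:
$R{\left(f \right)} = 5$ ($R{\left(f \right)} = 5 + 0 = 5$)
$T{\left(v \right)} = - \frac{4}{3}$ ($T{\left(v \right)} = \frac{8}{-4 - 2} = \frac{8}{-6} = 8 \left(- \frac{1}{6}\right) = - \frac{4}{3}$)
$D{\left(J \right)} = - \frac{4}{3} + 2 J^{2}$ ($D{\left(J \right)} = \left(J^{2} + J J\right) - \frac{4}{3} = \left(J^{2} + J^{2}\right) - \frac{4}{3} = 2 J^{2} - \frac{4}{3} = - \frac{4}{3} + 2 J^{2}$)
$A{\left(y \right)} = -5 + 5 y$
$\left(152 + D{\left(10 \right)}\right) A{\left(4 \left(-2\right) \left(-5\right) \right)} = \left(152 - \left(\frac{4}{3} - 2 \cdot 10^{2}\right)\right) \left(-5 + 5 \cdot 4 \left(-2\right) \left(-5\right)\right) = \left(152 + \left(- \frac{4}{3} + 2 \cdot 100\right)\right) \left(-5 + 5 \left(\left(-8\right) \left(-5\right)\right)\right) = \left(152 + \left(- \frac{4}{3} + 200\right)\right) \left(-5 + 5 \cdot 40\right) = \left(152 + \frac{596}{3}\right) \left(-5 + 200\right) = \frac{1052}{3} \cdot 195 = 68380$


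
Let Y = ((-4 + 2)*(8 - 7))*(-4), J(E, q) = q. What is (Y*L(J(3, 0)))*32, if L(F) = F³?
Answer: 0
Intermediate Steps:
Y = 8 (Y = -2*1*(-4) = -2*(-4) = 8)
(Y*L(J(3, 0)))*32 = (8*0³)*32 = (8*0)*32 = 0*32 = 0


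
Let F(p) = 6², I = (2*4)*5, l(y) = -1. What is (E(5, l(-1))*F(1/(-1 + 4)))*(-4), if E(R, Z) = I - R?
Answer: -5040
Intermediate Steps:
I = 40 (I = 8*5 = 40)
F(p) = 36
E(R, Z) = 40 - R
(E(5, l(-1))*F(1/(-1 + 4)))*(-4) = ((40 - 1*5)*36)*(-4) = ((40 - 5)*36)*(-4) = (35*36)*(-4) = 1260*(-4) = -5040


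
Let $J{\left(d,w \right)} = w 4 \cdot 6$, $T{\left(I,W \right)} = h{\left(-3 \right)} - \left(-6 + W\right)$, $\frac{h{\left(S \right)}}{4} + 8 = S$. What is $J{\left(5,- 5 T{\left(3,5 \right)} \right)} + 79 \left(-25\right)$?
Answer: $3185$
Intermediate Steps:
$h{\left(S \right)} = -32 + 4 S$
$T{\left(I,W \right)} = -38 - W$ ($T{\left(I,W \right)} = \left(-32 + 4 \left(-3\right)\right) - \left(-6 + W\right) = \left(-32 - 12\right) - \left(-6 + W\right) = -44 - \left(-6 + W\right) = -38 - W$)
$J{\left(d,w \right)} = 24 w$ ($J{\left(d,w \right)} = 4 w 6 = 24 w$)
$J{\left(5,- 5 T{\left(3,5 \right)} \right)} + 79 \left(-25\right) = 24 \left(- 5 \left(-38 - 5\right)\right) + 79 \left(-25\right) = 24 \left(- 5 \left(-38 - 5\right)\right) - 1975 = 24 \left(\left(-5\right) \left(-43\right)\right) - 1975 = 24 \cdot 215 - 1975 = 5160 - 1975 = 3185$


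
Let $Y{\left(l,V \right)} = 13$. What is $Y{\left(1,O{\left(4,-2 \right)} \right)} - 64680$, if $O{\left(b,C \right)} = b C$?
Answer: $-64667$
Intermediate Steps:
$O{\left(b,C \right)} = C b$
$Y{\left(1,O{\left(4,-2 \right)} \right)} - 64680 = 13 - 64680 = -64667$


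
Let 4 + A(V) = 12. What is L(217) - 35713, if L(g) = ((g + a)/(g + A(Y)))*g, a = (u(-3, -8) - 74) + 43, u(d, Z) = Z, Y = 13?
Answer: -7996799/225 ≈ -35541.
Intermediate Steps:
A(V) = 8 (A(V) = -4 + 12 = 8)
a = -39 (a = (-8 - 74) + 43 = -82 + 43 = -39)
L(g) = g*(-39 + g)/(8 + g) (L(g) = ((g - 39)/(g + 8))*g = ((-39 + g)/(8 + g))*g = g*(-39 + g)/(8 + g))
L(217) - 35713 = 217*(-39 + 217)/(8 + 217) - 35713 = 217*178/225 - 35713 = 217*(1/225)*178 - 35713 = 38626/225 - 35713 = -7996799/225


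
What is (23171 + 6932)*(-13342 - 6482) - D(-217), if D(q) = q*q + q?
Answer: -596808744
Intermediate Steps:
D(q) = q + q**2 (D(q) = q**2 + q = q + q**2)
(23171 + 6932)*(-13342 - 6482) - D(-217) = (23171 + 6932)*(-13342 - 6482) - (-217)*(1 - 217) = 30103*(-19824) - (-217)*(-216) = -596761872 - 1*46872 = -596761872 - 46872 = -596808744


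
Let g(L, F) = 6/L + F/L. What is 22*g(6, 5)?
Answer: 121/3 ≈ 40.333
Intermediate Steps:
22*g(6, 5) = 22*((6 + 5)/6) = 22*((⅙)*11) = 22*(11/6) = 121/3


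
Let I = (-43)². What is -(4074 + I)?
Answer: -5923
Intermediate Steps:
I = 1849
-(4074 + I) = -(4074 + 1849) = -1*5923 = -5923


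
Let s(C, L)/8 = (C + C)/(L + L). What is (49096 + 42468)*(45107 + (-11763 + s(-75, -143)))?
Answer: 39695424608/13 ≈ 3.0535e+9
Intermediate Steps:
s(C, L) = 8*C/L (s(C, L) = 8*((C + C)/(L + L)) = 8*((2*C)/((2*L))) = 8*((2*C)*(1/(2*L))) = 8*(C/L) = 8*C/L)
(49096 + 42468)*(45107 + (-11763 + s(-75, -143))) = (49096 + 42468)*(45107 + (-11763 + 8*(-75)/(-143))) = 91564*(45107 + (-11763 + 8*(-75)*(-1/143))) = 91564*(45107 + (-11763 + 600/143)) = 91564*(45107 - 1681509/143) = 91564*(4768792/143) = 39695424608/13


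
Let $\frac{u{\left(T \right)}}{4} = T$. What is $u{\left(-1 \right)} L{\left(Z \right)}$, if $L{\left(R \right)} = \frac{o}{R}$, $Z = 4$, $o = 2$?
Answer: $-2$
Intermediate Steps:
$u{\left(T \right)} = 4 T$
$L{\left(R \right)} = \frac{2}{R}$
$u{\left(-1 \right)} L{\left(Z \right)} = 4 \left(-1\right) \frac{2}{4} = - 4 \cdot 2 \cdot \frac{1}{4} = \left(-4\right) \frac{1}{2} = -2$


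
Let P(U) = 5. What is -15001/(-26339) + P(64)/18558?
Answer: 278520253/488799162 ≈ 0.56981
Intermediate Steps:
-15001/(-26339) + P(64)/18558 = -15001/(-26339) + 5/18558 = -15001*(-1/26339) + 5*(1/18558) = 15001/26339 + 5/18558 = 278520253/488799162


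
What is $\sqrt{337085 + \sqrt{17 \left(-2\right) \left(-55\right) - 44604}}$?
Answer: $\sqrt{337085 + i \sqrt{42734}} \approx 580.59 + 0.178 i$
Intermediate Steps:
$\sqrt{337085 + \sqrt{17 \left(-2\right) \left(-55\right) - 44604}} = \sqrt{337085 + \sqrt{\left(-34\right) \left(-55\right) - 44604}} = \sqrt{337085 + \sqrt{1870 - 44604}} = \sqrt{337085 + \sqrt{-42734}} = \sqrt{337085 + i \sqrt{42734}}$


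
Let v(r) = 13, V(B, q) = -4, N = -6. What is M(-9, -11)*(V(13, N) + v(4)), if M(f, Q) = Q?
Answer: -99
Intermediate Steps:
M(-9, -11)*(V(13, N) + v(4)) = -11*(-4 + 13) = -11*9 = -99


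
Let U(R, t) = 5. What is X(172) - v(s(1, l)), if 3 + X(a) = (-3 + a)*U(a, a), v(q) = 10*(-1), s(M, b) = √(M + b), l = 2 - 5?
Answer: 852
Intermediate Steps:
l = -3
v(q) = -10
X(a) = -18 + 5*a (X(a) = -3 + (-3 + a)*5 = -3 + (-15 + 5*a) = -18 + 5*a)
X(172) - v(s(1, l)) = (-18 + 5*172) - 1*(-10) = (-18 + 860) + 10 = 842 + 10 = 852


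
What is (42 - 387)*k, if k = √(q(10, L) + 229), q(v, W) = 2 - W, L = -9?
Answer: -1380*√15 ≈ -5344.7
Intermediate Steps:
k = 4*√15 (k = √((2 - 1*(-9)) + 229) = √((2 + 9) + 229) = √(11 + 229) = √240 = 4*√15 ≈ 15.492)
(42 - 387)*k = (42 - 387)*(4*√15) = -1380*√15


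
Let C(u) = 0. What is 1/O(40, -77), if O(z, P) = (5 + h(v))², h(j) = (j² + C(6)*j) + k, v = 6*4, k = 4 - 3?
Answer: 1/338724 ≈ 2.9523e-6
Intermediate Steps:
k = 1
v = 24
h(j) = 1 + j² (h(j) = (j² + 0*j) + 1 = (j² + 0) + 1 = j² + 1 = 1 + j²)
O(z, P) = 338724 (O(z, P) = (5 + (1 + 24²))² = (5 + (1 + 576))² = (5 + 577)² = 582² = 338724)
1/O(40, -77) = 1/338724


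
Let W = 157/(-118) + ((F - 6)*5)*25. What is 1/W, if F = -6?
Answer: -118/177157 ≈ -0.00066608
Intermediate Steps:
W = -177157/118 (W = 157/(-118) + ((-6 - 6)*5)*25 = 157*(-1/118) - 12*5*25 = -157/118 - 60*25 = -157/118 - 1500 = -177157/118 ≈ -1501.3)
1/W = 1/(-177157/118) = -118/177157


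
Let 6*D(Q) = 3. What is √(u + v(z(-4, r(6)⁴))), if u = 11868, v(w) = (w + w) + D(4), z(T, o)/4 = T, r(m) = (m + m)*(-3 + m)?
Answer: √47346/2 ≈ 108.80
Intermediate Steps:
D(Q) = ½ (D(Q) = (⅙)*3 = ½)
r(m) = 2*m*(-3 + m) (r(m) = (2*m)*(-3 + m) = 2*m*(-3 + m))
z(T, o) = 4*T
v(w) = ½ + 2*w (v(w) = (w + w) + ½ = 2*w + ½ = ½ + 2*w)
√(u + v(z(-4, r(6)⁴))) = √(11868 + (½ + 2*(4*(-4)))) = √(11868 + (½ + 2*(-16))) = √(11868 + (½ - 32)) = √(11868 - 63/2) = √(23673/2) = √47346/2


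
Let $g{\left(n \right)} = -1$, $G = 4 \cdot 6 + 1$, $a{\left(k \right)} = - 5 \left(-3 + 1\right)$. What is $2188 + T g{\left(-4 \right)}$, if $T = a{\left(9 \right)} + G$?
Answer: $2153$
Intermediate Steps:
$a{\left(k \right)} = 10$ ($a{\left(k \right)} = \left(-5\right) \left(-2\right) = 10$)
$G = 25$ ($G = 24 + 1 = 25$)
$T = 35$ ($T = 10 + 25 = 35$)
$2188 + T g{\left(-4 \right)} = 2188 + 35 \left(-1\right) = 2188 - 35 = 2153$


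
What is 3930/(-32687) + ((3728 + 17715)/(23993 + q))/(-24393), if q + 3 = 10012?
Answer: -3260285296321/27110950361982 ≈ -0.12026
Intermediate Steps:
q = 10009 (q = -3 + 10012 = 10009)
3930/(-32687) + ((3728 + 17715)/(23993 + q))/(-24393) = 3930/(-32687) + ((3728 + 17715)/(23993 + 10009))/(-24393) = 3930*(-1/32687) + (21443/34002)*(-1/24393) = -3930/32687 + (21443*(1/34002))*(-1/24393) = -3930/32687 + (21443/34002)*(-1/24393) = -3930/32687 - 21443/829410786 = -3260285296321/27110950361982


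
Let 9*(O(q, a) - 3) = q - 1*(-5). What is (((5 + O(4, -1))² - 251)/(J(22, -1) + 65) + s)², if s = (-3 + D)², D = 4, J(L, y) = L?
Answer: 6889/7569 ≈ 0.91016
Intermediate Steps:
O(q, a) = 32/9 + q/9 (O(q, a) = 3 + (q - 1*(-5))/9 = 3 + (q + 5)/9 = 3 + (5 + q)/9 = 3 + (5/9 + q/9) = 32/9 + q/9)
s = 1 (s = (-3 + 4)² = 1² = 1)
(((5 + O(4, -1))² - 251)/(J(22, -1) + 65) + s)² = (((5 + (32/9 + (⅑)*4))² - 251)/(22 + 65) + 1)² = (((5 + (32/9 + 4/9))² - 251)/87 + 1)² = (((5 + 4)² - 251)*(1/87) + 1)² = ((9² - 251)*(1/87) + 1)² = ((81 - 251)*(1/87) + 1)² = (-170*1/87 + 1)² = (-170/87 + 1)² = (-83/87)² = 6889/7569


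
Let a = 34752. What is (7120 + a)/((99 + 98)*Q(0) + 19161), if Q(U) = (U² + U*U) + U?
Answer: 41872/19161 ≈ 2.1853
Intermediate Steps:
Q(U) = U + 2*U² (Q(U) = (U² + U²) + U = 2*U² + U = U + 2*U²)
(7120 + a)/((99 + 98)*Q(0) + 19161) = (7120 + 34752)/((99 + 98)*(0*(1 + 2*0)) + 19161) = 41872/(197*(0*(1 + 0)) + 19161) = 41872/(197*(0*1) + 19161) = 41872/(197*0 + 19161) = 41872/(0 + 19161) = 41872/19161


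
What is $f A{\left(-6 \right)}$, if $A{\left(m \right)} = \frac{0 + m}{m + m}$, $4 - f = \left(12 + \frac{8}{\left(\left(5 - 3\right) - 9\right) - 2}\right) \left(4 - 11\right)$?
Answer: $\frac{368}{9} \approx 40.889$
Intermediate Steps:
$f = \frac{736}{9}$ ($f = 4 - \left(12 + \frac{8}{\left(\left(5 - 3\right) - 9\right) - 2}\right) \left(4 - 11\right) = 4 - \left(12 + \frac{8}{\left(2 - 9\right) - 2}\right) \left(-7\right) = 4 - \left(12 + \frac{8}{-7 - 2}\right) \left(-7\right) = 4 - \left(12 + \frac{8}{-9}\right) \left(-7\right) = 4 - \left(12 + 8 \left(- \frac{1}{9}\right)\right) \left(-7\right) = 4 - \left(12 - \frac{8}{9}\right) \left(-7\right) = 4 - \frac{100}{9} \left(-7\right) = 4 - - \frac{700}{9} = 4 + \frac{700}{9} = \frac{736}{9} \approx 81.778$)
$A{\left(m \right)} = \frac{1}{2}$ ($A{\left(m \right)} = \frac{m}{2 m} = m \frac{1}{2 m} = \frac{1}{2}$)
$f A{\left(-6 \right)} = \frac{736}{9} \cdot \frac{1}{2} = \frac{368}{9}$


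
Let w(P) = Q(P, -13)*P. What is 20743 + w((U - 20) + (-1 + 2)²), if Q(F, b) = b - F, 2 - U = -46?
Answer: 19525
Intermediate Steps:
U = 48 (U = 2 - 1*(-46) = 2 + 46 = 48)
w(P) = P*(-13 - P) (w(P) = (-13 - P)*P = P*(-13 - P))
20743 + w((U - 20) + (-1 + 2)²) = 20743 - ((48 - 20) + (-1 + 2)²)*(13 + ((48 - 20) + (-1 + 2)²)) = 20743 - (28 + 1²)*(13 + (28 + 1²)) = 20743 - (28 + 1)*(13 + (28 + 1)) = 20743 - 1*29*(13 + 29) = 20743 - 1*29*42 = 20743 - 1218 = 19525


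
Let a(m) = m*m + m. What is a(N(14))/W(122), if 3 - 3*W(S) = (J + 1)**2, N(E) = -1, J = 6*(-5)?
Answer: 0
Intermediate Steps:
J = -30
W(S) = -838/3 (W(S) = 1 - (-30 + 1)**2/3 = 1 - 1/3*(-29)**2 = 1 - 1/3*841 = 1 - 841/3 = -838/3)
a(m) = m + m**2 (a(m) = m**2 + m = m + m**2)
a(N(14))/W(122) = (-(1 - 1))/(-838/3) = -1*0*(-3/838) = 0*(-3/838) = 0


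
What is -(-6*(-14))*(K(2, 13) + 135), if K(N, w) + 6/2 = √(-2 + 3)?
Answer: -11172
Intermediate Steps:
K(N, w) = -2 (K(N, w) = -3 + √(-2 + 3) = -3 + √1 = -3 + 1 = -2)
-(-6*(-14))*(K(2, 13) + 135) = -(-6*(-14))*(-2 + 135) = -84*133 = -1*11172 = -11172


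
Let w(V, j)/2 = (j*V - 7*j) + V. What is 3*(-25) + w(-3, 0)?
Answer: -81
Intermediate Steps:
w(V, j) = -14*j + 2*V + 2*V*j (w(V, j) = 2*((j*V - 7*j) + V) = 2*((V*j - 7*j) + V) = 2*((-7*j + V*j) + V) = 2*(V - 7*j + V*j) = -14*j + 2*V + 2*V*j)
3*(-25) + w(-3, 0) = 3*(-25) + (-14*0 + 2*(-3) + 2*(-3)*0) = -75 + (0 - 6 + 0) = -75 - 6 = -81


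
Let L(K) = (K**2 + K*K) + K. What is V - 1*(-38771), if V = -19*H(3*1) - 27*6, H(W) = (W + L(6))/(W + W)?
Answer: 76705/2 ≈ 38353.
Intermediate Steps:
L(K) = K + 2*K**2 (L(K) = (K**2 + K**2) + K = 2*K**2 + K = K + 2*K**2)
H(W) = (78 + W)/(2*W) (H(W) = (W + 6*(1 + 2*6))/(W + W) = (W + 6*(1 + 12))/((2*W)) = (W + 6*13)*(1/(2*W)) = (W + 78)*(1/(2*W)) = (78 + W)*(1/(2*W)) = (78 + W)/(2*W))
V = -837/2 (V = -19*(78 + 3*1)/(2*(3*1)) - 27*6 = -19*(78 + 3)/(2*3) - 162 = -19*81/(2*3) - 162 = -19*27/2 - 162 = -513/2 - 162 = -837/2 ≈ -418.50)
V - 1*(-38771) = -837/2 - 1*(-38771) = -837/2 + 38771 = 76705/2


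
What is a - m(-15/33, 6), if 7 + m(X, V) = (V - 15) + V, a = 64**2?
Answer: 4106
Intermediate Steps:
a = 4096
m(X, V) = -22 + 2*V (m(X, V) = -7 + ((V - 15) + V) = -7 + ((-15 + V) + V) = -7 + (-15 + 2*V) = -22 + 2*V)
a - m(-15/33, 6) = 4096 - (-22 + 2*6) = 4096 - (-22 + 12) = 4096 - 1*(-10) = 4096 + 10 = 4106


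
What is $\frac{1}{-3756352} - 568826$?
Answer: $- \frac{2136710682753}{3756352} \approx -5.6883 \cdot 10^{5}$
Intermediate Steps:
$\frac{1}{-3756352} - 568826 = - \frac{1}{3756352} - 568826 = - \frac{2136710682753}{3756352}$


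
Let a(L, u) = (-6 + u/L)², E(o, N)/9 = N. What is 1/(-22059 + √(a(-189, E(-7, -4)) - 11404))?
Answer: -9728019/214595385401 - 42*I*√1253570/214595385401 ≈ -4.5332e-5 - 2.1913e-7*I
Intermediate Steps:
E(o, N) = 9*N
1/(-22059 + √(a(-189, E(-7, -4)) - 11404)) = 1/(-22059 + √((-9*(-4) + 6*(-189))²/(-189)² - 11404)) = 1/(-22059 + √((-1*(-36) - 1134)²/35721 - 11404)) = 1/(-22059 + √((36 - 1134)²/35721 - 11404)) = 1/(-22059 + √((1/35721)*(-1098)² - 11404)) = 1/(-22059 + √((1/35721)*1205604 - 11404)) = 1/(-22059 + √(14884/441 - 11404)) = 1/(-22059 + √(-5014280/441)) = 1/(-22059 + 2*I*√1253570/21)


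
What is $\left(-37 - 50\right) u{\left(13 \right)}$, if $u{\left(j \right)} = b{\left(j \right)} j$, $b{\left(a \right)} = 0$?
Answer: $0$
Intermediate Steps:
$u{\left(j \right)} = 0$ ($u{\left(j \right)} = 0 j = 0$)
$\left(-37 - 50\right) u{\left(13 \right)} = \left(-37 - 50\right) 0 = \left(-87\right) 0 = 0$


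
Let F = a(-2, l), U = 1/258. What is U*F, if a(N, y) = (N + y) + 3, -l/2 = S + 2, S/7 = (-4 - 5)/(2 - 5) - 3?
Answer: -1/86 ≈ -0.011628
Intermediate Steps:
U = 1/258 ≈ 0.0038760
S = 0 (S = 7*((-4 - 5)/(2 - 5) - 3) = 7*(-9/(-3) - 3) = 7*(-9*(-⅓) - 3) = 7*(3 - 3) = 7*0 = 0)
l = -4 (l = -2*(0 + 2) = -2*2 = -4)
a(N, y) = 3 + N + y
F = -3 (F = 3 - 2 - 4 = -3)
U*F = (1/258)*(-3) = -1/86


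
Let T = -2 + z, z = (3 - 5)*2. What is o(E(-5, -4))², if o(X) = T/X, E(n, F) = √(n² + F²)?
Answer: 36/41 ≈ 0.87805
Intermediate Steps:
z = -4 (z = -2*2 = -4)
T = -6 (T = -2 - 4 = -6)
E(n, F) = √(F² + n²)
o(X) = -6/X
o(E(-5, -4))² = (-6/√((-4)² + (-5)²))² = (-6/√(16 + 25))² = (-6*√41/41)² = 36/41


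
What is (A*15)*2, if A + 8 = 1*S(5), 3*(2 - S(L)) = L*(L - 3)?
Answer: -280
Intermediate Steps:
S(L) = 2 - L*(-3 + L)/3 (S(L) = 2 - L*(L - 3)/3 = 2 - L*(-3 + L)/3)
A = -28/3 (A = -8 + 1*(2 + 5 - 1/3*5**2) = -8 + 1*(2 + 5 - 1/3*25) = -8 + 1*(2 + 5 - 25/3) = -8 + 1*(-4/3) = -8 - 4/3 = -28/3 ≈ -9.3333)
(A*15)*2 = -28/3*15*2 = -140*2 = -280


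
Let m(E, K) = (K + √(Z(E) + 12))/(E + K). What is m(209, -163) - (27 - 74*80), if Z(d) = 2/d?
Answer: 270915/46 + √524590/9614 ≈ 5889.5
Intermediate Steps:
m(E, K) = (K + √(12 + 2/E))/(E + K) (m(E, K) = (K + √(2/E + 12))/(E + K) = (K + √(12 + 2/E))/(E + K))
m(209, -163) - (27 - 74*80) = (-163 + √(12 + 2/209))/(209 - 163) - (27 - 74*80) = (-163 + √(12 + 2*(1/209)))/46 - (27 - 5920) = (-163 + √(12 + 2/209))/46 - 1*(-5893) = (-163 + √(2510/209))/46 + 5893 = (-163 + √524590/209)/46 + 5893 = (-163/46 + √524590/9614) + 5893 = 270915/46 + √524590/9614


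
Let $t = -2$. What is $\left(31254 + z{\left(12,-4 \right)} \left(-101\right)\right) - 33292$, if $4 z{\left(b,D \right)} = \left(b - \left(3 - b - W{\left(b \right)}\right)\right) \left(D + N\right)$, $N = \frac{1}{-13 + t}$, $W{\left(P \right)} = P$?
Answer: $\frac{27011}{20} \approx 1350.6$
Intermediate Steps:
$N = - \frac{1}{15}$ ($N = \frac{1}{-13 - 2} = \frac{1}{-15} = - \frac{1}{15} \approx -0.066667$)
$z{\left(b,D \right)} = \frac{\left(-3 + 3 b\right) \left(- \frac{1}{15} + D\right)}{4}$ ($z{\left(b,D \right)} = \frac{\left(b + \left(\left(b + b\right) - 3\right)\right) \left(D - \frac{1}{15}\right)}{4} = \frac{\left(b + \left(2 b - 3\right)\right) \left(- \frac{1}{15} + D\right)}{4} = \frac{\left(b + \left(-3 + 2 b\right)\right) \left(- \frac{1}{15} + D\right)}{4} = \frac{\left(-3 + 3 b\right) \left(- \frac{1}{15} + D\right)}{4}$)
$\left(31254 + z{\left(12,-4 \right)} \left(-101\right)\right) - 33292 = \left(31254 + \left(\frac{1}{20} - -3 - \frac{3}{5} + \frac{3}{4} \left(-4\right) 12\right) \left(-101\right)\right) - 33292 = \left(31254 + \left(\frac{1}{20} + 3 - \frac{3}{5} - 36\right) \left(-101\right)\right) - 33292 = \left(31254 - - \frac{67771}{20}\right) - 33292 = \left(31254 + \frac{67771}{20}\right) - 33292 = \frac{692851}{20} - 33292 = \frac{27011}{20}$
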